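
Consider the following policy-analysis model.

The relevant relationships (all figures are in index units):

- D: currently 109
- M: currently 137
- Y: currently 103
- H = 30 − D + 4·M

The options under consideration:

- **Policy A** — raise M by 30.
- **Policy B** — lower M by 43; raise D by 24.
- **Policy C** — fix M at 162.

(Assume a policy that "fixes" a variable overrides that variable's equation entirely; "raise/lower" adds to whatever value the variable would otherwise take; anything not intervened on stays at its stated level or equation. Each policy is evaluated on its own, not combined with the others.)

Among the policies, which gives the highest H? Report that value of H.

Policy A (M + 30):
  D = 109
  M = 137 + 30 = 167
  H = 30 − 109 + 4·167 = 589
Policy B (M − 43, D + 24):
  D = 109 + 24 = 133
  M = 137 − 43 = 94
  H = 30 − 133 + 4·94 = 273
Policy C (M := 162):
  D = 109
  M = 162
  H = 30 − 109 + 4·162 = 569
Comparing — Policy A: H=589, Policy B: H=273, Policy C: H=569. Highest is 589 (Policy A).

589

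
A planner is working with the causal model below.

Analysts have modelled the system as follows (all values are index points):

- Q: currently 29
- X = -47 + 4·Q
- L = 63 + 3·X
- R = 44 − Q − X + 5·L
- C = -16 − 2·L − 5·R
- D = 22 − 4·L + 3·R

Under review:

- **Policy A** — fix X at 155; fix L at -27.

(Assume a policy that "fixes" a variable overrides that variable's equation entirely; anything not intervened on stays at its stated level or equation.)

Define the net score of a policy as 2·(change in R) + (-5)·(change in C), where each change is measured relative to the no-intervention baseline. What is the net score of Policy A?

Baseline:
  Q = 29
  X = -47 + 4·29 = 69
  L = 63 + 3·69 = 270
  R = 44 − 29 − 69 + 5·270 = 1296
  C = -16 − 2·270 − 5·1296 = -7036
Policy A (X := 155, L := -27):
  Q = 29
  X = 155
  L = -27
  R = 44 − 29 − 155 + 5·(-27) = -275
  C = -16 − 2·(-27) − 5·(-275) = 1413
ΔR = -275 − 1296 = -1571; ΔC = 1413 − (-7036) = 8449
Score = 2·(-1571) + (-5)·8449 = -45387

-45387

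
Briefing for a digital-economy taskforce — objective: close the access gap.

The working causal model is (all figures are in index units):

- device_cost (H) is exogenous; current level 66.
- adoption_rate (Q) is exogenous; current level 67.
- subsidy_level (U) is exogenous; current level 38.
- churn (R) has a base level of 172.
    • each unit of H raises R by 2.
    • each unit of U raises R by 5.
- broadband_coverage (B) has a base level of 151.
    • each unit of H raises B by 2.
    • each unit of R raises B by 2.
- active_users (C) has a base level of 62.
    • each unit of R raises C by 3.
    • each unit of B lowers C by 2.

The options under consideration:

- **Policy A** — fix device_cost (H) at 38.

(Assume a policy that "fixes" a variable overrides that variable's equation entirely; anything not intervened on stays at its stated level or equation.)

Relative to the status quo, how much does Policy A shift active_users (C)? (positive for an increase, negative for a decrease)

Baseline:
  H = 66
  U = 38
  R = 172 + 2·66 + 5·38 = 494
  B = 151 + 2·66 + 2·494 = 1271
  C = 62 + 3·494 − 2·1271 = -998
Policy A (H := 38):
  H = 38
  U = 38
  R = 172 + 2·38 + 5·38 = 438
  B = 151 + 2·38 + 2·438 = 1103
  C = 62 + 3·438 − 2·1103 = -830
Change in C: -830 − (-998) = 168

168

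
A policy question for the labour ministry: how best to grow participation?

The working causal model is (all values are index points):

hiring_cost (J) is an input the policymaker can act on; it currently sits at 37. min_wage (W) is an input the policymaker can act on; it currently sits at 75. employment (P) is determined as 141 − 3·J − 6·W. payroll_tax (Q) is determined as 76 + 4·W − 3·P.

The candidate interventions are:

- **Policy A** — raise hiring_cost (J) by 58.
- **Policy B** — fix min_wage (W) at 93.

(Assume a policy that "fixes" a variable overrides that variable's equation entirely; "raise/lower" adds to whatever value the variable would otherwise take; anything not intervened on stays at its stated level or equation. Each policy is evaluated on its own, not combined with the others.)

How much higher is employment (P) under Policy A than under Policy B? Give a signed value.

Policy A (J + 58):
  J = 37 + 58 = 95
  W = 75
  P = 141 − 3·95 − 6·75 = -594
Policy B (W := 93):
  J = 37
  W = 93
  P = 141 − 3·37 − 6·93 = -528
P: -594 − (-528) = -66

-66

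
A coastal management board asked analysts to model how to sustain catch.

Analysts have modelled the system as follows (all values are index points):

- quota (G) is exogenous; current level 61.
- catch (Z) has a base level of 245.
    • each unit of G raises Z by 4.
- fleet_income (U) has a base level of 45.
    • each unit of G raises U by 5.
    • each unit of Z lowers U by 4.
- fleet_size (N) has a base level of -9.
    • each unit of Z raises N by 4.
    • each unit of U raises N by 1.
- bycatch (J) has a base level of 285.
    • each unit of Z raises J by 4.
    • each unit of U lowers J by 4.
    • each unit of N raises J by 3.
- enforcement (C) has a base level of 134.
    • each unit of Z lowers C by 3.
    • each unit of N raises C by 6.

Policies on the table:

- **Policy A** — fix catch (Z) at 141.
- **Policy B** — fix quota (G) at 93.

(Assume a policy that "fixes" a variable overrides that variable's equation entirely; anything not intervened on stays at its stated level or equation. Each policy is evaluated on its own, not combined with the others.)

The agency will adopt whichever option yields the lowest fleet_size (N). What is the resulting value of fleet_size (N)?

341

Policy A (Z := 141):
  G = 61
  Z = 141
  U = 45 + 5·61 − 4·141 = -214
  N = -9 + 4·141 + (-214) = 341
Policy B (G := 93):
  G = 93
  Z = 245 + 4·93 = 617
  U = 45 + 5·93 − 4·617 = -1958
  N = -9 + 4·617 + (-1958) = 501
Comparing — Policy A: N=341, Policy B: N=501. Lowest is 341 (Policy A).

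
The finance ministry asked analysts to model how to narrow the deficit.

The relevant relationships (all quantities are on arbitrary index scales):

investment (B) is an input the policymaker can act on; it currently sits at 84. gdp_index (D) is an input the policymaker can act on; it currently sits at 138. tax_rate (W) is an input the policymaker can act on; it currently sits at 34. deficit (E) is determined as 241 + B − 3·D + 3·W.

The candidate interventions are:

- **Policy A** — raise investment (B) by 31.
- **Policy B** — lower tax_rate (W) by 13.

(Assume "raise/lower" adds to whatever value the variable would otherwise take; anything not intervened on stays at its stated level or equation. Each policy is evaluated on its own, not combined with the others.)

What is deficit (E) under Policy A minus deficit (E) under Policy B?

70

Policy A (B + 31):
  B = 84 + 31 = 115
  D = 138
  W = 34
  E = 241 + 115 − 3·138 + 3·34 = 44
Policy B (W − 13):
  B = 84
  D = 138
  W = 34 − 13 = 21
  E = 241 + 84 − 3·138 + 3·21 = -26
E: 44 − (-26) = 70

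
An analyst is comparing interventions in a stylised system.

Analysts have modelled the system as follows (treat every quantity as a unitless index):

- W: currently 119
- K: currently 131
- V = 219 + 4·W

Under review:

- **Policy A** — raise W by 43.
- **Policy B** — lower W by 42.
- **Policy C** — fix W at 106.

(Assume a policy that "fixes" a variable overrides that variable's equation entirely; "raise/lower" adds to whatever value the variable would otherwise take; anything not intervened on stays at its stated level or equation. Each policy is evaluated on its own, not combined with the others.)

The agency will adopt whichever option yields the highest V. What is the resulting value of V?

Policy A (W + 43):
  W = 119 + 43 = 162
  V = 219 + 4·162 = 867
Policy B (W − 42):
  W = 119 − 42 = 77
  V = 219 + 4·77 = 527
Policy C (W := 106):
  W = 106
  V = 219 + 4·106 = 643
Comparing — Policy A: V=867, Policy B: V=527, Policy C: V=643. Highest is 867 (Policy A).

867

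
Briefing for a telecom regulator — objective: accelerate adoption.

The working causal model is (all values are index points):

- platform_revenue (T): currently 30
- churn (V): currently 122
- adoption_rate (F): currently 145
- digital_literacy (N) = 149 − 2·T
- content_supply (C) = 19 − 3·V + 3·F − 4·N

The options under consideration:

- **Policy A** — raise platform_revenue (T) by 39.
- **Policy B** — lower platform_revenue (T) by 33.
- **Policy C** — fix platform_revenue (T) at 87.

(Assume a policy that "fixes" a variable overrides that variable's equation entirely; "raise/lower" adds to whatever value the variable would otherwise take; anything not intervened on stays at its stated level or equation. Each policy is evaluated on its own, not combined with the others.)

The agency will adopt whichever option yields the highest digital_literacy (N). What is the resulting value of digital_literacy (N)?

155

Policy A (T + 39):
  T = 30 + 39 = 69
  N = 149 − 2·69 = 11
Policy B (T − 33):
  T = 30 − 33 = -3
  N = 149 − 2·(-3) = 155
Policy C (T := 87):
  T = 87
  N = 149 − 2·87 = -25
Comparing — Policy A: N=11, Policy B: N=155, Policy C: N=-25. Highest is 155 (Policy B).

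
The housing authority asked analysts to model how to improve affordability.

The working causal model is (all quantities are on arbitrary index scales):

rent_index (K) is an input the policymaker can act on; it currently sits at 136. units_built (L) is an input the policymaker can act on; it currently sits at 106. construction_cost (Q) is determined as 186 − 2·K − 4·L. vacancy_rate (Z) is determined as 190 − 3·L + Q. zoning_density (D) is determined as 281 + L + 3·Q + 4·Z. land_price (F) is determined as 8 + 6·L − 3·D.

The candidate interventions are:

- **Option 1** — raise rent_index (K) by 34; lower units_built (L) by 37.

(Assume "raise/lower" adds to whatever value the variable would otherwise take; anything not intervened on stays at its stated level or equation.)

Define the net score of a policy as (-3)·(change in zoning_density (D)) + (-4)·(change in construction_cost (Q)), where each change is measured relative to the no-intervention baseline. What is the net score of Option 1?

-3221

Baseline:
  K = 136
  L = 106
  Q = 186 − 2·136 − 4·106 = -510
  Z = 190 − 3·106 + (-510) = -638
  D = 281 + 106 + 3·(-510) + 4·(-638) = -3695
Option 1 (K + 34, L − 37):
  K = 136 + 34 = 170
  L = 106 − 37 = 69
  Q = 186 − 2·170 − 4·69 = -430
  Z = 190 − 3·69 + (-430) = -447
  D = 281 + 69 + 3·(-430) + 4·(-447) = -2728
ΔD = -2728 − (-3695) = 967; ΔQ = -430 − (-510) = 80
Score = (-3)·967 + (-4)·80 = -3221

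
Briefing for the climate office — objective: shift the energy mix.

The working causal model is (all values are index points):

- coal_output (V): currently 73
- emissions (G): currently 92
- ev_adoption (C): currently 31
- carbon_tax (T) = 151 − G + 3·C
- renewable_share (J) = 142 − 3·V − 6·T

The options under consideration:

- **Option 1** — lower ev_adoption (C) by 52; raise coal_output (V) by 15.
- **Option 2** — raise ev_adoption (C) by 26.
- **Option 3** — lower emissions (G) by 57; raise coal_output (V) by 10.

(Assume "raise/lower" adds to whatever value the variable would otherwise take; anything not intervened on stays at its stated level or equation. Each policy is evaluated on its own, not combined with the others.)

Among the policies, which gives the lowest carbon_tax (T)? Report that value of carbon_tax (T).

Option 1 (C − 52, V + 15):
  G = 92
  C = 31 − 52 = -21
  T = 151 − 92 + 3·(-21) = -4
Option 2 (C + 26):
  G = 92
  C = 31 + 26 = 57
  T = 151 − 92 + 3·57 = 230
Option 3 (G − 57, V + 10):
  G = 92 − 57 = 35
  C = 31
  T = 151 − 35 + 3·31 = 209
Comparing — Option 1: T=-4, Option 2: T=230, Option 3: T=209. Lowest is -4 (Option 1).

-4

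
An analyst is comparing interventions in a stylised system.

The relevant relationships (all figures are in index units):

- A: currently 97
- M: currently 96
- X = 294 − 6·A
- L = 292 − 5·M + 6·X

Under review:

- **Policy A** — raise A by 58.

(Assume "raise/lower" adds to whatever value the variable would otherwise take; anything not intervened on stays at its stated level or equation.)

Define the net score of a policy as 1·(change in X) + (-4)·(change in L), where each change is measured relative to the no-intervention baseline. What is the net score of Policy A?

Baseline:
  A = 97
  M = 96
  X = 294 − 6·97 = -288
  L = 292 − 5·96 + 6·(-288) = -1916
Policy A (A + 58):
  A = 97 + 58 = 155
  M = 96
  X = 294 − 6·155 = -636
  L = 292 − 5·96 + 6·(-636) = -4004
ΔX = -636 − (-288) = -348; ΔL = -4004 − (-1916) = -2088
Score = 1·(-348) + (-4)·(-2088) = 8004

8004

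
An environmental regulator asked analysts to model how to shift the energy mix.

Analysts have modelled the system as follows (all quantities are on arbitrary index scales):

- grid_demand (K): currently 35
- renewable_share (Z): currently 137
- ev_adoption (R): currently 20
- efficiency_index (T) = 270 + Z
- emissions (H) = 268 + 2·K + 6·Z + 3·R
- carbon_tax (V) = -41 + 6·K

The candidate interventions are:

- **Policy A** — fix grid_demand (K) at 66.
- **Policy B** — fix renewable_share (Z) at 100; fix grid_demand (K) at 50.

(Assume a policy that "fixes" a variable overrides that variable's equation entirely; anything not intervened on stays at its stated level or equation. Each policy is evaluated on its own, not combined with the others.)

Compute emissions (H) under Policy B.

1028

Policy B (Z := 100, K := 50):
  K = 50
  Z = 100
  R = 20
  H = 268 + 2·50 + 6·100 + 3·20 = 1028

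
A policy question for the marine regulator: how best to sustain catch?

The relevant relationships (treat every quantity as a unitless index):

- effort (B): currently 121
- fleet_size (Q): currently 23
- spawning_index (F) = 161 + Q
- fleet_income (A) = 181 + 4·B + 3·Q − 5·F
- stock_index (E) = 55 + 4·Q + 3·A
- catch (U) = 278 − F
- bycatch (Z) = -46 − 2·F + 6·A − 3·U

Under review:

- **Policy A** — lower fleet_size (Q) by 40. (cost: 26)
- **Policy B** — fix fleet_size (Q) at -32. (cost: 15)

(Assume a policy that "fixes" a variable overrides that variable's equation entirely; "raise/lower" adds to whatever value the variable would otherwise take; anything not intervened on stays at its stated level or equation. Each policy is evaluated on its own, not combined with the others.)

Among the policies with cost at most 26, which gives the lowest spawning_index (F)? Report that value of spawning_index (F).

129

Policy A (Q − 40):
  Q = 23 − 40 = -17
  F = 161 + (-17) = 144
Policy B (Q := -32):
  Q = -32
  F = 161 + (-32) = 129
Comparing — Policy A: F=144, Policy B: F=129. Lowest is 129 (Policy B).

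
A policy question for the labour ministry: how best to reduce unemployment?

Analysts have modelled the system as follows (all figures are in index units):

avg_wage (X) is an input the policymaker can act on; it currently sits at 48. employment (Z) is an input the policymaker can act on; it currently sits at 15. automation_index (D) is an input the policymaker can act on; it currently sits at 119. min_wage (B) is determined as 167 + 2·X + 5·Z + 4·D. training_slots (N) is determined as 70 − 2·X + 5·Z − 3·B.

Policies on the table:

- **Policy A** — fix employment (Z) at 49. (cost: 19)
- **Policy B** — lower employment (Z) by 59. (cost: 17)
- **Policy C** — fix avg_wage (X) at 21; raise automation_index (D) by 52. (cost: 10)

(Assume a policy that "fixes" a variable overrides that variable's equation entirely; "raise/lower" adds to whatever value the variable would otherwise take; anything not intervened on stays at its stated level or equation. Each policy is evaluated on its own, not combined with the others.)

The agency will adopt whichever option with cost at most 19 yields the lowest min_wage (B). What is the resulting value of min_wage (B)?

519

Policy A (Z := 49):
  X = 48
  Z = 49
  D = 119
  B = 167 + 2·48 + 5·49 + 4·119 = 984
Policy B (Z − 59):
  X = 48
  Z = 15 − 59 = -44
  D = 119
  B = 167 + 2·48 + 5·(-44) + 4·119 = 519
Policy C (X := 21, D + 52):
  X = 21
  Z = 15
  D = 119 + 52 = 171
  B = 167 + 2·21 + 5·15 + 4·171 = 968
Comparing — Policy A: B=984, Policy B: B=519, Policy C: B=968. Lowest is 519 (Policy B).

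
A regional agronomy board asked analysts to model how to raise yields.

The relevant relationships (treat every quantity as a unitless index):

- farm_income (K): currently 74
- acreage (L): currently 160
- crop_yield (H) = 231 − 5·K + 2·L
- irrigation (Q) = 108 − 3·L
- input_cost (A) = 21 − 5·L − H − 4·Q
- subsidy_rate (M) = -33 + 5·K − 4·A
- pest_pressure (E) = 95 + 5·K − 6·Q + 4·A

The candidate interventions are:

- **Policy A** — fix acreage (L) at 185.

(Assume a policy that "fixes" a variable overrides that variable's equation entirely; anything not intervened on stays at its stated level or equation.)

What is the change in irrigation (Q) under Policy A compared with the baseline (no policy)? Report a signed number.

-75

Baseline:
  L = 160
  Q = 108 − 3·160 = -372
Policy A (L := 185):
  L = 185
  Q = 108 − 3·185 = -447
Change in Q: -447 − (-372) = -75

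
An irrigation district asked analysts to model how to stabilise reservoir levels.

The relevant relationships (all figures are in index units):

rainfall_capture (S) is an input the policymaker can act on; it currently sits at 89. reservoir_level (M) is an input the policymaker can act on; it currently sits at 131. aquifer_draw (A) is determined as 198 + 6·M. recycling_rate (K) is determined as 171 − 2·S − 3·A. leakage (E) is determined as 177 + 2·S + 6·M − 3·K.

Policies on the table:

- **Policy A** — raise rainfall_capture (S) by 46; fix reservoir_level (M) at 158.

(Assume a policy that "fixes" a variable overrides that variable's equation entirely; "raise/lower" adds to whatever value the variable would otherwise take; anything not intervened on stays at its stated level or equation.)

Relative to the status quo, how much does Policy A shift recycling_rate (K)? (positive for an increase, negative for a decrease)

-578

Baseline:
  S = 89
  M = 131
  A = 198 + 6·131 = 984
  K = 171 − 2·89 − 3·984 = -2959
Policy A (S + 46, M := 158):
  S = 89 + 46 = 135
  M = 158
  A = 198 + 6·158 = 1146
  K = 171 − 2·135 − 3·1146 = -3537
Change in K: -3537 − (-2959) = -578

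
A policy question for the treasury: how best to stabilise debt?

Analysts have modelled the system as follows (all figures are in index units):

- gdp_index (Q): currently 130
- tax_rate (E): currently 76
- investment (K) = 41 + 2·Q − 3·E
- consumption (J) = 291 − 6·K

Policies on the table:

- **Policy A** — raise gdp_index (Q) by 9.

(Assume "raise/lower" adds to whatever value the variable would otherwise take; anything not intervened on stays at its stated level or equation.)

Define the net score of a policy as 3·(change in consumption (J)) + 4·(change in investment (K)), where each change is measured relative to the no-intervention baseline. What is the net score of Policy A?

-252

Baseline:
  Q = 130
  E = 76
  K = 41 + 2·130 − 3·76 = 73
  J = 291 − 6·73 = -147
Policy A (Q + 9):
  Q = 130 + 9 = 139
  E = 76
  K = 41 + 2·139 − 3·76 = 91
  J = 291 − 6·91 = -255
ΔJ = -255 − (-147) = -108; ΔK = 91 − 73 = 18
Score = 3·(-108) + 4·18 = -252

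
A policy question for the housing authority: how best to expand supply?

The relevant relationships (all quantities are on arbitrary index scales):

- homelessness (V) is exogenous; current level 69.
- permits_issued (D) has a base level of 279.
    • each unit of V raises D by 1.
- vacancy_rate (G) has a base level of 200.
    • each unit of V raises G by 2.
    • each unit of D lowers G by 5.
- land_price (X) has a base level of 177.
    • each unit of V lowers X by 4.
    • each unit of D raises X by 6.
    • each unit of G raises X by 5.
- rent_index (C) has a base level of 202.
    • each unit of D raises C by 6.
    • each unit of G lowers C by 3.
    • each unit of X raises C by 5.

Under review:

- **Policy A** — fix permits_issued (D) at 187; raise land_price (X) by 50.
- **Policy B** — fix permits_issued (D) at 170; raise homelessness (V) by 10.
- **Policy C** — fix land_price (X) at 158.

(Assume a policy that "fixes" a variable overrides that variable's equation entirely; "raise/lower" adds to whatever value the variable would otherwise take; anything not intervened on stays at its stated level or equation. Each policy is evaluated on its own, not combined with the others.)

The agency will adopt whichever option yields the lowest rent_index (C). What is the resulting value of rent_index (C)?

Policy A (D := 187, X + 50):
  V = 69
  D = 187
  G = 200 + 2·69 − 5·187 = -597
  X = 177 − 4·69 + 6·187 + 5·(-597) (+50 from intervention) = -1912
  C = 202 + 6·187 − 3·(-597) + 5·(-1912) = -6445
Policy B (D := 170, V + 10):
  V = 69 + 10 = 79
  D = 170
  G = 200 + 2·79 − 5·170 = -492
  X = 177 − 4·79 + 6·170 + 5·(-492) = -1579
  C = 202 + 6·170 − 3·(-492) + 5·(-1579) = -5197
Policy C (X := 158):
  V = 69
  D = 279 + 69 = 348
  G = 200 + 2·69 − 5·348 = -1402
  X = 158
  C = 202 + 6·348 − 3·(-1402) + 5·158 = 7286
Comparing — Policy A: C=-6445, Policy B: C=-5197, Policy C: C=7286. Lowest is -6445 (Policy A).

-6445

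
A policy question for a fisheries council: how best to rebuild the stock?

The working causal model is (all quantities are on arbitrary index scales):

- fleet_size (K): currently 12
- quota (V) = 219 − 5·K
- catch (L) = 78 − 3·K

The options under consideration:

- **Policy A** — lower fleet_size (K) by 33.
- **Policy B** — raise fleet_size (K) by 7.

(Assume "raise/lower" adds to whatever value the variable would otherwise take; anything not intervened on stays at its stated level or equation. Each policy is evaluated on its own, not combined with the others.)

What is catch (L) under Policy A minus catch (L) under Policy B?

Policy A (K − 33):
  K = 12 − 33 = -21
  L = 78 − 3·(-21) = 141
Policy B (K + 7):
  K = 12 + 7 = 19
  L = 78 − 3·19 = 21
L: 141 − 21 = 120

120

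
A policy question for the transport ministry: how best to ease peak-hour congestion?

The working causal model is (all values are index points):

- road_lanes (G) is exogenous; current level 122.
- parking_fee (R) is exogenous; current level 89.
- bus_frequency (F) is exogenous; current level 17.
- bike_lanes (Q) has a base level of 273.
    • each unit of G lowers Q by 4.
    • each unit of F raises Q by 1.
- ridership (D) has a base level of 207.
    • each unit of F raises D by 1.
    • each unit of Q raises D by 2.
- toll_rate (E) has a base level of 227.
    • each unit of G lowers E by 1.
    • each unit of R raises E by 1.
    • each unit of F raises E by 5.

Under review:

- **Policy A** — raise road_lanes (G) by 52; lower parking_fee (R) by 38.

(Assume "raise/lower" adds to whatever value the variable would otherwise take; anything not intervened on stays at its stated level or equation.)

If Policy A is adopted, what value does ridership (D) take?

Policy A (G + 52, R − 38):
  G = 122 + 52 = 174
  F = 17
  Q = 273 − 4·174 + 17 = -406
  D = 207 + 17 + 2·(-406) = -588

-588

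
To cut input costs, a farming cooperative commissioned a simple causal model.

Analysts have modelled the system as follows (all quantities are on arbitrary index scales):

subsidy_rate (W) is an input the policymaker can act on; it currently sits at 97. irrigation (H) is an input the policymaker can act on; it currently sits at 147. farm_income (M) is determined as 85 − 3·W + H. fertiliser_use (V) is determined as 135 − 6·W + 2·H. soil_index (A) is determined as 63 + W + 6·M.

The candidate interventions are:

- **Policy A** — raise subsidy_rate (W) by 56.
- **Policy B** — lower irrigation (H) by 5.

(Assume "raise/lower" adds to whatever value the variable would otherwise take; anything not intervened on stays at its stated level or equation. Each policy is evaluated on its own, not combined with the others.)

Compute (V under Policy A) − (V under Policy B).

-326

Policy A (W + 56):
  W = 97 + 56 = 153
  H = 147
  V = 135 − 6·153 + 2·147 = -489
Policy B (H − 5):
  W = 97
  H = 147 − 5 = 142
  V = 135 − 6·97 + 2·142 = -163
V: -489 − (-163) = -326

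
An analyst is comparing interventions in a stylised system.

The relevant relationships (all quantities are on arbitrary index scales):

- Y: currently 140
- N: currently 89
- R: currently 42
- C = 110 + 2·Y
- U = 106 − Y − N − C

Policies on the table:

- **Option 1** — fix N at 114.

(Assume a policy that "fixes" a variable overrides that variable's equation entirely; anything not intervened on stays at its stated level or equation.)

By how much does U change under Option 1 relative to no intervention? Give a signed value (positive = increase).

-25

Baseline:
  Y = 140
  N = 89
  C = 110 + 2·140 = 390
  U = 106 − 140 − 89 − 390 = -513
Option 1 (N := 114):
  Y = 140
  N = 114
  C = 110 + 2·140 = 390
  U = 106 − 140 − 114 − 390 = -538
Change in U: -538 − (-513) = -25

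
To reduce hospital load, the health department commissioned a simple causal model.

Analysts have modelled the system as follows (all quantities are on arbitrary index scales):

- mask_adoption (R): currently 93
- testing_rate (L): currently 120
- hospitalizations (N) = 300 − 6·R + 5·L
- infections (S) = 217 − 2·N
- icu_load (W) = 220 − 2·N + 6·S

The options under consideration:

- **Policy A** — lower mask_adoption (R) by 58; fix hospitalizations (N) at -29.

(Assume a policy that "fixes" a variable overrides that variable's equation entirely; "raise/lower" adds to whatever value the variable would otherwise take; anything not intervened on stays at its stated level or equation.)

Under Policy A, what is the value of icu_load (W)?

1928

Policy A (R − 58, N := -29):
  R = 93 − 58 = 35
  L = 120
  N = -29
  S = 217 − 2·(-29) = 275
  W = 220 − 2·(-29) + 6·275 = 1928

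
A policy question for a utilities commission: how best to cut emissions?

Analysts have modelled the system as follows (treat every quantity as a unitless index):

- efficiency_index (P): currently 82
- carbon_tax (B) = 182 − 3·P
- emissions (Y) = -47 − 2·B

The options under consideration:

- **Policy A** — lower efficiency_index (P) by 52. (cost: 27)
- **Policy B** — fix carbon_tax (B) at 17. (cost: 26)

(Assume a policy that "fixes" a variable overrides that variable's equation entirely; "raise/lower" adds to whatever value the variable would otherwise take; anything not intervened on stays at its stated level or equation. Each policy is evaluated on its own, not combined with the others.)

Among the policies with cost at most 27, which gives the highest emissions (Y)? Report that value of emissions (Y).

Policy A (P − 52):
  P = 82 − 52 = 30
  B = 182 − 3·30 = 92
  Y = -47 − 2·92 = -231
Policy B (B := 17):
  P = 82
  B = 17
  Y = -47 − 2·17 = -81
Comparing — Policy A: Y=-231, Policy B: Y=-81. Highest is -81 (Policy B).

-81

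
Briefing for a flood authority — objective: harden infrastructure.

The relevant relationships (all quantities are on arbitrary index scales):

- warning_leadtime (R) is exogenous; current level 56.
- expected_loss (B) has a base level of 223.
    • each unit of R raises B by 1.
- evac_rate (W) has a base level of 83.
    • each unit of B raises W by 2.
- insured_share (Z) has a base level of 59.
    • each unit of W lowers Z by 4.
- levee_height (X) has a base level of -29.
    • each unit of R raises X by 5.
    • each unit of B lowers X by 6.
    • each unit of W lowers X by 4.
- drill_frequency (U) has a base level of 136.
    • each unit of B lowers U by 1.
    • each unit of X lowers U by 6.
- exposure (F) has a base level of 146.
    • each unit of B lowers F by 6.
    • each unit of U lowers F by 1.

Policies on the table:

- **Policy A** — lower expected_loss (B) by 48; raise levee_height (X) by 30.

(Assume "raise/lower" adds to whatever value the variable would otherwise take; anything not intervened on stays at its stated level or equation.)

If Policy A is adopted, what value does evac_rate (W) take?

Policy A (B − 48, X + 30):
  R = 56
  B = 223 + 56 (−48 from intervention) = 231
  W = 83 + 2·231 = 545

545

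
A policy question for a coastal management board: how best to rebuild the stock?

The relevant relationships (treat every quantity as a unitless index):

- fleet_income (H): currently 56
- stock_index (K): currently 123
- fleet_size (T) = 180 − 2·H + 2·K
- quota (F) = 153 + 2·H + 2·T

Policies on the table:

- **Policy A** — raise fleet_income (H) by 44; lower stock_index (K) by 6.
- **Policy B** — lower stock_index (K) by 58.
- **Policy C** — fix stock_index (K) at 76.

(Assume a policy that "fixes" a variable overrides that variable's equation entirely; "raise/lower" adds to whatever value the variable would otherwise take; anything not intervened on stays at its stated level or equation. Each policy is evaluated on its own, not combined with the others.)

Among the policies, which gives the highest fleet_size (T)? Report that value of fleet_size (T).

Policy A (H + 44, K − 6):
  H = 56 + 44 = 100
  K = 123 − 6 = 117
  T = 180 − 2·100 + 2·117 = 214
Policy B (K − 58):
  H = 56
  K = 123 − 58 = 65
  T = 180 − 2·56 + 2·65 = 198
Policy C (K := 76):
  H = 56
  K = 76
  T = 180 − 2·56 + 2·76 = 220
Comparing — Policy A: T=214, Policy B: T=198, Policy C: T=220. Highest is 220 (Policy C).

220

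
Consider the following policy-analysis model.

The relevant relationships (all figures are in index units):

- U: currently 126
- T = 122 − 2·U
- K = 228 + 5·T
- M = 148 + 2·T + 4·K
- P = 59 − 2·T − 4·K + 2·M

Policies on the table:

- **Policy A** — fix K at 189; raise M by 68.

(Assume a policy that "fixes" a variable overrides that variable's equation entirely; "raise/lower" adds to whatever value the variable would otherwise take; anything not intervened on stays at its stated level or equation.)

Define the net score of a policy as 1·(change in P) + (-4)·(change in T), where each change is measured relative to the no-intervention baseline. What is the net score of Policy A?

2580

Baseline:
  U = 126
  T = 122 − 2·126 = -130
  K = 228 + 5·(-130) = -422
  M = 148 + 2·(-130) + 4·(-422) = -1800
  P = 59 − 2·(-130) − 4·(-422) + 2·(-1800) = -1593
Policy A (K := 189, M + 68):
  U = 126
  T = 122 − 2·126 = -130
  K = 189
  M = 148 + 2·(-130) + 4·189 (+68 from intervention) = 712
  P = 59 − 2·(-130) − 4·189 + 2·712 = 987
ΔP = 987 − (-1593) = 2580; ΔT = -130 − (-130) = 0
Score = 1·2580 + (-4)·0 = 2580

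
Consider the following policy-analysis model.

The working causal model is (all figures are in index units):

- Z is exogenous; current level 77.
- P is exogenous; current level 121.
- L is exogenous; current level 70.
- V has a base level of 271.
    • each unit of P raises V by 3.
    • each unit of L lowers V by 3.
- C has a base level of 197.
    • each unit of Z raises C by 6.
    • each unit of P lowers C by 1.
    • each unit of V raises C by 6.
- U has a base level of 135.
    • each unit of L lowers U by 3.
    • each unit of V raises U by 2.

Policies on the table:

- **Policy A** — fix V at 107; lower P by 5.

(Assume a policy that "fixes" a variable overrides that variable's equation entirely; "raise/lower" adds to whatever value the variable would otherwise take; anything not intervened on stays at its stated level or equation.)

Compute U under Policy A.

Policy A (V := 107, P − 5):
  P = 121 − 5 = 116
  L = 70
  V = 107
  U = 135 − 3·70 + 2·107 = 139

139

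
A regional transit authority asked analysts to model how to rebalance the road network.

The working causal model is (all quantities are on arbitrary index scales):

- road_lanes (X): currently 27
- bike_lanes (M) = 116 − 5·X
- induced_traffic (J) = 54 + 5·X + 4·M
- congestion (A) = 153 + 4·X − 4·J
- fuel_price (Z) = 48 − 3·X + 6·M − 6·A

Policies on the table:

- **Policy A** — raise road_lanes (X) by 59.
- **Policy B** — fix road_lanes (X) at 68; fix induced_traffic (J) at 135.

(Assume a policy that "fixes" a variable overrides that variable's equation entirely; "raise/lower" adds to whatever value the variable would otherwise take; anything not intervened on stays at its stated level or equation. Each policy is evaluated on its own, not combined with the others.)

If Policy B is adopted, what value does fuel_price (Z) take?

-810

Policy B (X := 68, J := 135):
  X = 68
  M = 116 − 5·68 = -224
  J = 135
  A = 153 + 4·68 − 4·135 = -115
  Z = 48 − 3·68 + 6·(-224) − 6·(-115) = -810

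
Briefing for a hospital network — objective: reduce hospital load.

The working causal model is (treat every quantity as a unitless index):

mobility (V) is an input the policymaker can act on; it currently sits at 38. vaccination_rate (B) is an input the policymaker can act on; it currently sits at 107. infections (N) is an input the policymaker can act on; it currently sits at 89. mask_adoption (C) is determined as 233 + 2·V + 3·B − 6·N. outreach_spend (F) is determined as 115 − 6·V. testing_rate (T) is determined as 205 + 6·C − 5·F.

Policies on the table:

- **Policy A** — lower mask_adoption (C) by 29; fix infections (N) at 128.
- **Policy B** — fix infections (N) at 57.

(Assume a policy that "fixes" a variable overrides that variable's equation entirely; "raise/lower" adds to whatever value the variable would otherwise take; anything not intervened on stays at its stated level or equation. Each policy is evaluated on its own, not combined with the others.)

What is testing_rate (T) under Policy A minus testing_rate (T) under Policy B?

-2730

Policy A (C − 29, N := 128):
  V = 38
  B = 107
  N = 128
  C = 233 + 2·38 + 3·107 − 6·128 (−29 from intervention) = -167
  F = 115 − 6·38 = -113
  T = 205 + 6·(-167) − 5·(-113) = -232
Policy B (N := 57):
  V = 38
  B = 107
  N = 57
  C = 233 + 2·38 + 3·107 − 6·57 = 288
  F = 115 − 6·38 = -113
  T = 205 + 6·288 − 5·(-113) = 2498
T: -232 − 2498 = -2730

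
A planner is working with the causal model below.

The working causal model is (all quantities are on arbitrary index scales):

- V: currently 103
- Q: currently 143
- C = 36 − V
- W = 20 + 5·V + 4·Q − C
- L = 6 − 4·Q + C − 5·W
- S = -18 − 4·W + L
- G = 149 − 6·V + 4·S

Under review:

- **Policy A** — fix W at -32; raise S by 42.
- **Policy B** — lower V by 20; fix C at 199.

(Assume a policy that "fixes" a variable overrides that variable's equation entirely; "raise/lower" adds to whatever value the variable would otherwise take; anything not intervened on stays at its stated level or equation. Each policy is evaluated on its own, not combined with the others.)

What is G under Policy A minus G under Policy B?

29224

Policy A (W := -32, S + 42):
  V = 103
  Q = 143
  C = 36 − 103 = -67
  W = -32
  L = 6 − 4·143 + (-67) − 5·(-32) = -473
  S = -18 − 4·(-32) + (-473) (+42 from intervention) = -321
  G = 149 − 6·103 + 4·(-321) = -1753
Policy B (V − 20, C := 199):
  V = 103 − 20 = 83
  Q = 143
  C = 199
  W = 20 + 5·83 + 4·143 − 199 = 808
  L = 6 − 4·143 + 199 − 5·808 = -4407
  S = -18 − 4·808 + (-4407) = -7657
  G = 149 − 6·83 + 4·(-7657) = -30977
G: -1753 − (-30977) = 29224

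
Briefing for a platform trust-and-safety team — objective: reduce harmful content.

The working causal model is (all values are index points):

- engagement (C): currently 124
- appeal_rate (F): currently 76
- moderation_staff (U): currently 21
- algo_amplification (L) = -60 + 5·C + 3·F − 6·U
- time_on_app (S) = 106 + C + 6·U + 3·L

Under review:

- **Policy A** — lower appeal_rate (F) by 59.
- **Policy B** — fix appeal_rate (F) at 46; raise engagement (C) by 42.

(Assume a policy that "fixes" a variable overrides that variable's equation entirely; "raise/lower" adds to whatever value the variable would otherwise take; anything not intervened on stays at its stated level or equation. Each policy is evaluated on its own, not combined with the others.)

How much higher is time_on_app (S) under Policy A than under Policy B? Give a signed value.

-933

Policy A (F − 59):
  C = 124
  F = 76 − 59 = 17
  U = 21
  L = -60 + 5·124 + 3·17 − 6·21 = 485
  S = 106 + 124 + 6·21 + 3·485 = 1811
Policy B (F := 46, C + 42):
  C = 124 + 42 = 166
  F = 46
  U = 21
  L = -60 + 5·166 + 3·46 − 6·21 = 782
  S = 106 + 166 + 6·21 + 3·782 = 2744
S: 1811 − 2744 = -933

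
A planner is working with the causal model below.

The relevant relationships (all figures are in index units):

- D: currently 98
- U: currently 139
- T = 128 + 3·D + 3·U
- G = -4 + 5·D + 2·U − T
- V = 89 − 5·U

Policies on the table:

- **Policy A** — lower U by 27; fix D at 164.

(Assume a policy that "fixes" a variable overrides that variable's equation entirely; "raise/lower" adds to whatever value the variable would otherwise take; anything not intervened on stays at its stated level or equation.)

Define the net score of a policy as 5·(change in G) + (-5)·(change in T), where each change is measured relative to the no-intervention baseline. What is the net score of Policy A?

210

Baseline:
  D = 98
  U = 139
  T = 128 + 3·98 + 3·139 = 839
  G = -4 + 5·98 + 2·139 − 839 = -75
Policy A (U − 27, D := 164):
  D = 164
  U = 139 − 27 = 112
  T = 128 + 3·164 + 3·112 = 956
  G = -4 + 5·164 + 2·112 − 956 = 84
ΔG = 84 − (-75) = 159; ΔT = 956 − 839 = 117
Score = 5·159 + (-5)·117 = 210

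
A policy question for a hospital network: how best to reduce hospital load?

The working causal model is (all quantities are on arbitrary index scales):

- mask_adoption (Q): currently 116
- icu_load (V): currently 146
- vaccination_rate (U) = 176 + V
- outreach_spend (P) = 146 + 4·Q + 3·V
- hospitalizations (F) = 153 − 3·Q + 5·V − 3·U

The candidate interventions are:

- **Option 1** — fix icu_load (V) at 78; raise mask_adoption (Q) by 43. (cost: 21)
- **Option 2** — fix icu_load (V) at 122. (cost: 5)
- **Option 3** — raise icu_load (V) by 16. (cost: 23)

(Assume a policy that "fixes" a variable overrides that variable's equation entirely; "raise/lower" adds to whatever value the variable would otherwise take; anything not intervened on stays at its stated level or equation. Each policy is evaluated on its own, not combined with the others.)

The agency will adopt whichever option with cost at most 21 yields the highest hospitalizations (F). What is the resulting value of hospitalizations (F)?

Option 1 (V := 78, Q + 43):
  Q = 116 + 43 = 159
  V = 78
  U = 176 + 78 = 254
  F = 153 − 3·159 + 5·78 − 3·254 = -696
Option 2 (V := 122):
  Q = 116
  V = 122
  U = 176 + 122 = 298
  F = 153 − 3·116 + 5·122 − 3·298 = -479
Comparing — Option 1: F=-696, Option 2: F=-479. Highest is -479 (Option 2).

-479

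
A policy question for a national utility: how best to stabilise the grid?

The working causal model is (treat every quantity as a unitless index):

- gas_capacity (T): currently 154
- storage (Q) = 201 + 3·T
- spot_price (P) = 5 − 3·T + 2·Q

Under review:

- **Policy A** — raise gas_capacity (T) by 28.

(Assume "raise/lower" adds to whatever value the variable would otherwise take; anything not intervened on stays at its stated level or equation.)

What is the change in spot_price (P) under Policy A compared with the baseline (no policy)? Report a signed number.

84

Baseline:
  T = 154
  Q = 201 + 3·154 = 663
  P = 5 − 3·154 + 2·663 = 869
Policy A (T + 28):
  T = 154 + 28 = 182
  Q = 201 + 3·182 = 747
  P = 5 − 3·182 + 2·747 = 953
Change in P: 953 − 869 = 84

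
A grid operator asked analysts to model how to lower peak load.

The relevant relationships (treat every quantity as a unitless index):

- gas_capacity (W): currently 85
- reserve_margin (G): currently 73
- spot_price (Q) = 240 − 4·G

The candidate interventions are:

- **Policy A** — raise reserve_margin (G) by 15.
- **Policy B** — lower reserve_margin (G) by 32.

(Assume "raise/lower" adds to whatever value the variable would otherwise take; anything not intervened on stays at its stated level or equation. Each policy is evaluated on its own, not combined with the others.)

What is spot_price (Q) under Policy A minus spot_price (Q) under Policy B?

Policy A (G + 15):
  G = 73 + 15 = 88
  Q = 240 − 4·88 = -112
Policy B (G − 32):
  G = 73 − 32 = 41
  Q = 240 − 4·41 = 76
Q: -112 − 76 = -188

-188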